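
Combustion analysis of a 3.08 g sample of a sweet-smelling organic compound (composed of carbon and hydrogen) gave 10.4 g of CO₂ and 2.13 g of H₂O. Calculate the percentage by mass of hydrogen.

7.7%

mol C = 10.4 g CO₂ ÷ 44.009 g/mol = 0.2363 mol
mol H = 2 × 2.13 g H₂O ÷ 18.015 g/mol = 0.2365 mol
mass % H = 0.2384 g ÷ 3.08 g × 100%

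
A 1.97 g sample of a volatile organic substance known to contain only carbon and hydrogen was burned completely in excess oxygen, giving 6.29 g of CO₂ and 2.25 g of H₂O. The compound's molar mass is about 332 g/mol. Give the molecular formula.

C24H42

mol C = 6.29 g CO₂ ÷ 44.009 g/mol = 0.1429 mol
mol H = 2 × 2.25 g H₂O ÷ 18.015 g/mol = 0.2498 mol
Divide by the smallest (0.1429 mol): C 1.000, H 1.748
Multiplying each by 4 gives whole numbers: C 4.00, H 6.99
Empirical formula: C4H7
Empirical-formula mass = 55.10 g/mol; 332 ÷ 55.10 ≈ 6, so the molecular formula is C24H42.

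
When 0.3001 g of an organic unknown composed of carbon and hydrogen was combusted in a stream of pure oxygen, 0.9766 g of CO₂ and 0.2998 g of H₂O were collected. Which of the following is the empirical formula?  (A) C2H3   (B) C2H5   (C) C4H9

mol C = 0.9766 g CO₂ ÷ 44.009 g/mol = 0.022191 mol
mol H = 2 × 0.2998 g H₂O ÷ 18.015 g/mol = 0.033283 mol
Divide by the smallest (0.022191 mol): C 1.000, H 1.500
Multiplying each by 2 gives whole numbers: C 2.00, H 3.00

(A) C2H3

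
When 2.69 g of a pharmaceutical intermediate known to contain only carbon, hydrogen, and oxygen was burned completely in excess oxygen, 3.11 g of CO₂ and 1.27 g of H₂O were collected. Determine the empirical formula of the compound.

C2H4O3

mol C = 3.11 g CO₂ ÷ 44.009 g/mol = 0.07067 mol
mol H = 2 × 1.27 g H₂O ÷ 18.015 g/mol = 0.1410 mol
mass O = 2.69 − (0.8488 + 0.1421) = 1.699 g → mol O = 1.699 ÷ 15.999 = 0.1062 mol
Divide by the smallest (0.07067 mol): C 1.000, H 1.995, O 1.503
Multiplying each by 2 gives whole numbers: C 2.00, H 3.99, O 3.01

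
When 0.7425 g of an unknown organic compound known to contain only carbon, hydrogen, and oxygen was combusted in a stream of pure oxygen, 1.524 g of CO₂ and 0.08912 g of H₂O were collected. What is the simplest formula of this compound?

C7H2O4

mol C = 1.524 g CO₂ ÷ 44.009 g/mol = 0.034629 mol
mol H = 2 × 0.08912 g H₂O ÷ 18.015 g/mol = 0.0098940 mol
mass O = 0.7425 − (0.41593 + 0.0099731) = 0.31659 g → mol O = 0.31659 ÷ 15.999 = 0.019788 mol
Divide by the smallest (0.0098940 mol): C 3.500, H 1.000, O 2.000
Multiplying each by 2 gives whole numbers: C 7.00, H 2.00, O 4.00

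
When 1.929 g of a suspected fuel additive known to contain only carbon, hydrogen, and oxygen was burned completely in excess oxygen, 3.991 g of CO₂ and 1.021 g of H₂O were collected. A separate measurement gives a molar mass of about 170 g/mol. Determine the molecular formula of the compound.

C8H10O4

mol C = 3.991 g CO₂ ÷ 44.009 g/mol = 0.090686 mol
mol H = 2 × 1.021 g H₂O ÷ 18.015 g/mol = 0.11335 mol
mass O = 1.929 − (1.0892 + 0.11426) = 0.72551 g → mol O = 0.72551 ÷ 15.999 = 0.045347 mol
Divide by the smallest (0.045347 mol): C 2.000, H 2.500, O 1.000
Multiplying each by 2 gives whole numbers: C 4.00, H 5.00, O 2.00
Empirical formula: C4H5O2
Empirical-formula mass = 85.08 g/mol; 170 ÷ 85.08 ≈ 2, so the molecular formula is C8H10O4.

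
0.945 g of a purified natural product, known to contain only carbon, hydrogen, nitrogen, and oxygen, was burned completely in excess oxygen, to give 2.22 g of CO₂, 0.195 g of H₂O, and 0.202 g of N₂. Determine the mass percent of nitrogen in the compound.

mol C = 2.22 g CO₂ ÷ 44.009 g/mol = 0.05044 mol
mol H = 2 × 0.195 g H₂O ÷ 18.015 g/mol = 0.02165 mol
mol N = 2 × 0.202 g N₂ ÷ 28.014 g/mol = 0.01442 mol
mass O = 0.945 − (0.6059 + 0.02182 + 0.2020) = 0.1153 g → mol O = 0.1153 ÷ 15.999 = 0.007206 mol
mass % N = 0.2020 g ÷ 0.945 g × 100%

21.4%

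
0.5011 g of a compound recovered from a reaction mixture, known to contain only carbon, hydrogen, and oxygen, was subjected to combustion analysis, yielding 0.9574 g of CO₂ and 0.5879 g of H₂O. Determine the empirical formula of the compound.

mol C = 0.9574 g CO₂ ÷ 44.009 g/mol = 0.021755 mol
mol H = 2 × 0.5879 g H₂O ÷ 18.015 g/mol = 0.065268 mol
mass O = 0.5011 − (0.26129 + 0.065790) = 0.17402 g → mol O = 0.17402 ÷ 15.999 = 0.010877 mol
Divide by the smallest (0.010877 mol): C 2.000, H 6.001, O 1.000

C2H6O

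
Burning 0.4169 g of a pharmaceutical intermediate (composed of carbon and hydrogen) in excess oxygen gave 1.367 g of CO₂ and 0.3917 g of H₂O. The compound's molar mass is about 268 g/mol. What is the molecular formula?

mol C = 1.367 g CO₂ ÷ 44.009 g/mol = 0.031062 mol
mol H = 2 × 0.3917 g H₂O ÷ 18.015 g/mol = 0.043486 mol
Divide by the smallest (0.031062 mol): C 1.000, H 1.400
Multiplying each by 5 gives whole numbers: C 5.00, H 7.00
Empirical formula: C5H7
Empirical-formula mass = 67.11 g/mol; 268 ÷ 67.11 ≈ 4, so the molecular formula is C20H28.

C20H28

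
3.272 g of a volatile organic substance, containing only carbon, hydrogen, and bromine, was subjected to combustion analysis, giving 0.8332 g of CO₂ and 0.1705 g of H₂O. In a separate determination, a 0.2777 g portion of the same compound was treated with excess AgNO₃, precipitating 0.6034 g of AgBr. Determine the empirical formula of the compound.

mol C = 0.8332 g CO₂ ÷ 44.009 g/mol = 0.018932 mol
mol H = 2 × 0.1705 g H₂O ÷ 18.015 g/mol = 0.018929 mol
From the AgBr data: mol Br per gram of compound = (0.6034 ÷ 187.772) ÷ 0.2777 = 0.011572 mol/g, so in the 3.272 g combustion sample mol Br = 0.037863 mol
Divide by the smallest (0.018929 mol): C 1.000, H 1.000, Br 2.000

CHBr2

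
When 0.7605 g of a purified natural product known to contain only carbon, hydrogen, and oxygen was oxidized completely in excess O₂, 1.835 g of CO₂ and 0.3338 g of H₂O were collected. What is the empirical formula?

C9H8O3

mol C = 1.835 g CO₂ ÷ 44.009 g/mol = 0.041696 mol
mol H = 2 × 0.3338 g H₂O ÷ 18.015 g/mol = 0.037058 mol
mass O = 0.7605 − (0.50081 + 0.037354) = 0.22233 g → mol O = 0.22233 ÷ 15.999 = 0.013897 mol
Divide by the smallest (0.013897 mol): C 3.000, H 2.667, O 1.000
Multiplying each by 3 gives whole numbers: C 9.00, H 8.00, O 3.00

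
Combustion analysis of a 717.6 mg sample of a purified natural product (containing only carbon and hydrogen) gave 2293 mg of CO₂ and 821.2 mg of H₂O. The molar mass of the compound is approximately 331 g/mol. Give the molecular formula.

mol C = 2.293 g CO₂ ÷ 44.009 g/mol = 0.052103 mol
mol H = 2 × 0.8212 g H₂O ÷ 18.015 g/mol = 0.091168 mol
Divide by the smallest (0.052103 mol): C 1.000, H 1.750
Multiplying each by 4 gives whole numbers: C 4.00, H 7.00
Empirical formula: C4H7
Empirical-formula mass = 55.10 g/mol; 331 ÷ 55.10 ≈ 6, so the molecular formula is C24H42.

C24H42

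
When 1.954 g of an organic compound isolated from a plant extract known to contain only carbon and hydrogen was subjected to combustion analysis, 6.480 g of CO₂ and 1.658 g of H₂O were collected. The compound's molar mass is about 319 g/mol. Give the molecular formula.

C24H30

mol C = 6.480 g CO₂ ÷ 44.009 g/mol = 0.14724 mol
mol H = 2 × 1.658 g H₂O ÷ 18.015 g/mol = 0.18407 mol
Divide by the smallest (0.14724 mol): C 1.000, H 1.250
Multiplying each by 4 gives whole numbers: C 4.00, H 5.00
Empirical formula: C4H5
Empirical-formula mass = 53.08 g/mol; 319 ÷ 53.08 ≈ 6, so the molecular formula is C24H30.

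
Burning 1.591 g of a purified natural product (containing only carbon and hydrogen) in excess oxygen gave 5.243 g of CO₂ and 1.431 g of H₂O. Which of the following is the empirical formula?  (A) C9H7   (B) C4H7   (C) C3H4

mol C = 5.243 g CO₂ ÷ 44.009 g/mol = 0.11913 mol
mol H = 2 × 1.431 g H₂O ÷ 18.015 g/mol = 0.15887 mol
Divide by the smallest (0.11913 mol): C 1.000, H 1.334
Multiplying each by 3 gives whole numbers: C 3.00, H 4.00

(C) C3H4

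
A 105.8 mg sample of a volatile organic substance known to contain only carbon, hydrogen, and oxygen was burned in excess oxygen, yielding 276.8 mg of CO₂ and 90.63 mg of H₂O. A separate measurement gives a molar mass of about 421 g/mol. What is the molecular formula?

mol C = 0.2768 g CO₂ ÷ 44.009 g/mol = 0.0062896 mol
mol H = 2 × 0.09063 g H₂O ÷ 18.015 g/mol = 0.010062 mol
mass O = 0.1058 − (0.075545 + 0.010142) = 0.020113 g → mol O = 0.020113 ÷ 15.999 = 0.0012572 mol
Divide by the smallest (0.0012572 mol): C 5.003, H 8.003, O 1.000
Empirical formula: C5H8O
Empirical-formula mass = 84.12 g/mol; 421 ÷ 84.12 ≈ 5, so the molecular formula is C25H40O5.

C25H40O5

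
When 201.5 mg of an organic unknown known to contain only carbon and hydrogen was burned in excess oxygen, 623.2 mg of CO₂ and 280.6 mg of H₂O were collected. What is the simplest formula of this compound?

C5H11

mol C = 0.6232 g CO₂ ÷ 44.009 g/mol = 0.014161 mol
mol H = 2 × 0.2806 g H₂O ÷ 18.015 g/mol = 0.031152 mol
Divide by the smallest (0.014161 mol): C 1.000, H 2.200
Multiplying each by 5 gives whole numbers: C 5.00, H 11.00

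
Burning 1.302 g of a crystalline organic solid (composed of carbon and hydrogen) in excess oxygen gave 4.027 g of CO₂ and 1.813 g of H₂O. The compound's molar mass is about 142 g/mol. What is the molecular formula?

mol C = 4.027 g CO₂ ÷ 44.009 g/mol = 0.091504 mol
mol H = 2 × 1.813 g H₂O ÷ 18.015 g/mol = 0.20128 mol
Divide by the smallest (0.091504 mol): C 1.000, H 2.200
Multiplying each by 5 gives whole numbers: C 5.00, H 11.00
Empirical formula: C5H11
Empirical-formula mass = 71.14 g/mol; 142 ÷ 71.14 ≈ 2, so the molecular formula is C10H22.

C10H22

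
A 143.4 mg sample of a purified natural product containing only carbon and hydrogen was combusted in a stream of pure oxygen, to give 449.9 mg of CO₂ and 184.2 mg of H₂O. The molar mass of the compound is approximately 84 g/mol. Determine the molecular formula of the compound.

mol C = 0.4499 g CO₂ ÷ 44.009 g/mol = 0.010223 mol
mol H = 2 × 0.1842 g H₂O ÷ 18.015 g/mol = 0.020450 mol
Divide by the smallest (0.010223 mol): C 1.000, H 2.000
Empirical formula: CH2
Empirical-formula mass = 14.03 g/mol; 84 ÷ 14.03 ≈ 6, so the molecular formula is C6H12.

C6H12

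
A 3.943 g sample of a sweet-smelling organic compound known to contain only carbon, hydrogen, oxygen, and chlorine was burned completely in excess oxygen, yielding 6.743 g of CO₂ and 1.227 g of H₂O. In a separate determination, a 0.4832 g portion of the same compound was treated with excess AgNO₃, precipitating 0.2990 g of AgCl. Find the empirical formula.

mol C = 6.743 g CO₂ ÷ 44.009 g/mol = 0.15322 mol
mol H = 2 × 1.227 g H₂O ÷ 18.015 g/mol = 0.13622 mol
From the AgCl data: mol Cl per gram of compound = (0.2990 ÷ 143.318) ÷ 0.4832 = 0.0043176 mol/g, so in the 3.943 g combustion sample mol Cl = 0.017024 mol
mass O = 3.943 − (1.8403 + 0.13731 + 0.60351) = 1.3619 g → mol O = 1.3619 ÷ 15.999 = 0.085122 mol
Divide by the smallest (0.017024 mol): C 9.000, H 8.001, Cl 1.000, O 5.000

C9H8ClO5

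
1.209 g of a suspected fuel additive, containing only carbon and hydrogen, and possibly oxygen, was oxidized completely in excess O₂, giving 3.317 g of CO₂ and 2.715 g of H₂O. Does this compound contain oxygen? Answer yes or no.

no

mol C = 3.317 g CO₂ ÷ 44.009 g/mol = 0.075371 mol
mol H = 2 × 2.715 g H₂O ÷ 18.015 g/mol = 0.30142 mol
C and H together account for 1.2091 g — essentially the entire 1.209 g sample — so the compound contains no oxygen.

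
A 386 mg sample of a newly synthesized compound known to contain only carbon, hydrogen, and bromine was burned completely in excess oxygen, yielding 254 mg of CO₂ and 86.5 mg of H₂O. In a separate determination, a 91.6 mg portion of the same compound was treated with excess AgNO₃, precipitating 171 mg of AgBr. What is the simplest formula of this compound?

C3H5Br2

mol C = 0.254 g CO₂ ÷ 44.009 g/mol = 0.005772 mol
mol H = 2 × 0.0865 g H₂O ÷ 18.015 g/mol = 0.009603 mol
From the AgBr data: mol Br per gram of compound = (0.171 ÷ 187.772) ÷ 0.0916 = 0.009942 mol/g, so in the 0.386 g combustion sample mol Br = 0.003838 mol
Divide by the smallest (0.003838 mol): C 1.504, H 2.502, Br 1.000
Multiplying each by 2 gives whole numbers: C 3.01, H 5.00, Br 2.00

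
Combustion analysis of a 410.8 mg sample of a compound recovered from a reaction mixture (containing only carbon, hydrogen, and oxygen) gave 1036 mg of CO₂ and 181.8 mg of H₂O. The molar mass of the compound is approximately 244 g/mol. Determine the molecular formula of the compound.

mol C = 1.036 g CO₂ ÷ 44.009 g/mol = 0.023541 mol
mol H = 2 × 0.1818 g H₂O ÷ 18.015 g/mol = 0.020183 mol
mass O = 0.4108 − (0.28275 + 0.020345) = 0.10771 g → mol O = 0.10771 ÷ 15.999 = 0.0067322 mol
Divide by the smallest (0.0067322 mol): C 3.497, H 2.998, O 1.000
Multiplying each by 2 gives whole numbers: C 6.99, H 6.00, O 2.00
Empirical formula: C7H6O2
Empirical-formula mass = 122.12 g/mol; 244 ÷ 122.12 ≈ 2, so the molecular formula is C14H12O4.

C14H12O4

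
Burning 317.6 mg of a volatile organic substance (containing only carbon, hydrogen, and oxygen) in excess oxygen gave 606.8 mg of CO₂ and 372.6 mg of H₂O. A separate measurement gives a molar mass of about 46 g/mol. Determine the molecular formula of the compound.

mol C = 0.6068 g CO₂ ÷ 44.009 g/mol = 0.013788 mol
mol H = 2 × 0.3726 g H₂O ÷ 18.015 g/mol = 0.041366 mol
mass O = 0.3176 − (0.16561 + 0.041696) = 0.11029 g → mol O = 0.11029 ÷ 15.999 = 0.0068939 mol
Divide by the smallest (0.0068939 mol): C 2.000, H 6.000, O 1.000
Empirical formula: C2H6O
Empirical-formula mass = 46.07 g/mol; 46 ÷ 46.07 ≈ 1, so the molecular formula is C2H6O.

C2H6O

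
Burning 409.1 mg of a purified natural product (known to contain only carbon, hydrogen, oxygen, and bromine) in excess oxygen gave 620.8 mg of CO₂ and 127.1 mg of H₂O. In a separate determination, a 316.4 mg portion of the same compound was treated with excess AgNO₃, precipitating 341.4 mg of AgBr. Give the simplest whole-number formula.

C6H6BrO

mol C = 0.6208 g CO₂ ÷ 44.009 g/mol = 0.014106 mol
mol H = 2 × 0.1271 g H₂O ÷ 18.015 g/mol = 0.014110 mol
From the AgBr data: mol Br per gram of compound = (0.3414 ÷ 187.772) ÷ 0.3164 = 0.0057464 mol/g, so in the 0.4091 g combustion sample mol Br = 0.0023509 mol
mass O = 0.4091 − (0.16943 + 0.014223 + 0.18784) = 0.037604 g → mol O = 0.037604 ÷ 15.999 = 0.0023504 mol
Divide by the smallest (0.0023504 mol): C 6.002, H 6.003, Br 1.000, O 1.000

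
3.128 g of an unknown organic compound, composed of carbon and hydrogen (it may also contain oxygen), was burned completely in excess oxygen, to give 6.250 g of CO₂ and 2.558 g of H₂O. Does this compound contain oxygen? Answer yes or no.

mol C = 6.250 g CO₂ ÷ 44.009 g/mol = 0.14202 mol
mol H = 2 × 2.558 g H₂O ÷ 18.015 g/mol = 0.28399 mol
C and H account for only 1.9920 g of the 3.128 g sample; the remaining 1.1360 g must be oxygen.

yes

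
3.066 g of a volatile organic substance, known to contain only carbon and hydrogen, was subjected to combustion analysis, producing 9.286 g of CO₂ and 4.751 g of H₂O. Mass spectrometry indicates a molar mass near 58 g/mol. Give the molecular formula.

C4H10

mol C = 9.286 g CO₂ ÷ 44.009 g/mol = 0.21100 mol
mol H = 2 × 4.751 g H₂O ÷ 18.015 g/mol = 0.52745 mol
Divide by the smallest (0.21100 mol): C 1.000, H 2.500
Multiplying each by 2 gives whole numbers: C 2.00, H 5.00
Empirical formula: C2H5
Empirical-formula mass = 29.06 g/mol; 58 ÷ 29.06 ≈ 2, so the molecular formula is C4H10.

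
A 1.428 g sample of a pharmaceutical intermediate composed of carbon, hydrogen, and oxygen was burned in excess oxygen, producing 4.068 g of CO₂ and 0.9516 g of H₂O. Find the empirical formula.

C7H8O

mol C = 4.068 g CO₂ ÷ 44.009 g/mol = 0.092436 mol
mol H = 2 × 0.9516 g H₂O ÷ 18.015 g/mol = 0.10565 mol
mass O = 1.428 − (1.1102 + 0.10649) = 0.21127 g → mol O = 0.21127 ÷ 15.999 = 0.013205 mol
Divide by the smallest (0.013205 mol): C 7.000, H 8.000, O 1.000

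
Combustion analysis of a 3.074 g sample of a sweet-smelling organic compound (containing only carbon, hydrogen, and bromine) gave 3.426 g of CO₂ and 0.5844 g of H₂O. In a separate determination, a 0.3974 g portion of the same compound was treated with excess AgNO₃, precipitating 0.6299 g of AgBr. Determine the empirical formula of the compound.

mol C = 3.426 g CO₂ ÷ 44.009 g/mol = 0.077848 mol
mol H = 2 × 0.5844 g H₂O ÷ 18.015 g/mol = 0.064879 mol
From the AgBr data: mol Br per gram of compound = (0.6299 ÷ 187.772) ÷ 0.3974 = 0.0084414 mol/g, so in the 3.074 g combustion sample mol Br = 0.025949 mol
Divide by the smallest (0.025949 mol): C 3.000, H 2.500, Br 1.000
Multiplying each by 2 gives whole numbers: C 6.00, H 5.00, Br 2.00

C6H5Br2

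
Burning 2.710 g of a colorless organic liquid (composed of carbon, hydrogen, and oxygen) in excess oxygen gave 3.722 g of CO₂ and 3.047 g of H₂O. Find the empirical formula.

mol C = 3.722 g CO₂ ÷ 44.009 g/mol = 0.084574 mol
mol H = 2 × 3.047 g H₂O ÷ 18.015 g/mol = 0.33827 mol
mass O = 2.710 − (1.0158 + 0.34098) = 1.3532 g → mol O = 1.3532 ÷ 15.999 = 0.084581 mol
Divide by the smallest (0.084574 mol): C 1.000, H 4.000, O 1.000

CH4O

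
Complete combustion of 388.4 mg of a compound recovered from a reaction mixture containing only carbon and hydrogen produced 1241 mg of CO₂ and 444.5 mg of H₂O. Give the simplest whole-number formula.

C4H7

mol C = 1.241 g CO₂ ÷ 44.009 g/mol = 0.028199 mol
mol H = 2 × 0.4445 g H₂O ÷ 18.015 g/mol = 0.049348 mol
Divide by the smallest (0.028199 mol): C 1.000, H 1.750
Multiplying each by 4 gives whole numbers: C 4.00, H 7.00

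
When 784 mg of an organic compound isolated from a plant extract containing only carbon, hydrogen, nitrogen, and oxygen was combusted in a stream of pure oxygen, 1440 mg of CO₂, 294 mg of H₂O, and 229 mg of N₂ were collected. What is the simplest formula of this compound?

C4H4N2O

mol C = 1.44 g CO₂ ÷ 44.009 g/mol = 0.03272 mol
mol H = 2 × 0.294 g H₂O ÷ 18.015 g/mol = 0.03264 mol
mol N = 2 × 0.229 g N₂ ÷ 28.014 g/mol = 0.01635 mol
mass O = 0.784 − (0.3930 + 0.03290 + 0.2290) = 0.1291 g → mol O = 0.1291 ÷ 15.999 = 0.008069 mol
Divide by the smallest (0.008069 mol): C 4.055, H 4.045, N 2.026, O 1.000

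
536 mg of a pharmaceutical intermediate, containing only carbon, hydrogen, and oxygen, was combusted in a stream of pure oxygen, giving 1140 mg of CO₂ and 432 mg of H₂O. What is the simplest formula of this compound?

mol C = 1.14 g CO₂ ÷ 44.009 g/mol = 0.02590 mol
mol H = 2 × 0.432 g H₂O ÷ 18.015 g/mol = 0.04796 mol
mass O = 0.536 − (0.3111 + 0.04834) = 0.1765 g → mol O = 0.1765 ÷ 15.999 = 0.01103 mol
Divide by the smallest (0.01103 mol): C 2.348, H 4.347, O 1.000
Multiplying each by 3 gives whole numbers: C 7.04, H 13.04, O 3.00

C7H13O3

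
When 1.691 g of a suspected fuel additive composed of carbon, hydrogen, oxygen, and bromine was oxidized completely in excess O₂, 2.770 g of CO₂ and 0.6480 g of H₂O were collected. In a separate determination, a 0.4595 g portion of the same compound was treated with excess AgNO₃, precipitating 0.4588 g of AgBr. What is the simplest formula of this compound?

mol C = 2.770 g CO₂ ÷ 44.009 g/mol = 0.062942 mol
mol H = 2 × 0.6480 g H₂O ÷ 18.015 g/mol = 0.071940 mol
From the AgBr data: mol Br per gram of compound = (0.4588 ÷ 187.772) ÷ 0.4595 = 0.0053175 mol/g, so in the 1.691 g combustion sample mol Br = 0.0089919 mol
mass O = 1.691 − (0.75599 + 0.072516 + 0.71849) = 0.14400 g → mol O = 0.14400 ÷ 15.999 = 0.0090008 mol
Divide by the smallest (0.0089919 mol): C 7.000, H 8.001, Br 1.000, O 1.001

C7H8BrO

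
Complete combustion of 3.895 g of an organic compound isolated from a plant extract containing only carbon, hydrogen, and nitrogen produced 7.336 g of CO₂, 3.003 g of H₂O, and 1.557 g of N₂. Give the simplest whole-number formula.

mol C = 7.336 g CO₂ ÷ 44.009 g/mol = 0.16669 mol
mol H = 2 × 3.003 g H₂O ÷ 18.015 g/mol = 0.33339 mol
mol N = 2 × 1.557 g N₂ ÷ 28.014 g/mol = 0.11116 mol
Divide by the smallest (0.11116 mol): C 1.500, H 2.999, N 1.000
Multiplying each by 2 gives whole numbers: C 3.00, H 6.00, N 2.00

C3H6N2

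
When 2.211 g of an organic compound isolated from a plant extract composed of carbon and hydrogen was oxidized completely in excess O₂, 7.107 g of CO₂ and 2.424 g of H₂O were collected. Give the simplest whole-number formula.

C3H5

mol C = 7.107 g CO₂ ÷ 44.009 g/mol = 0.16149 mol
mol H = 2 × 2.424 g H₂O ÷ 18.015 g/mol = 0.26911 mol
Divide by the smallest (0.16149 mol): C 1.000, H 1.666
Multiplying each by 3 gives whole numbers: C 3.00, H 5.00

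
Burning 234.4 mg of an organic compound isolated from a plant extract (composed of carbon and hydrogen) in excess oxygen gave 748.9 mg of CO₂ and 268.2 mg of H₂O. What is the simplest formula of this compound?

C4H7

mol C = 0.7489 g CO₂ ÷ 44.009 g/mol = 0.017017 mol
mol H = 2 × 0.2682 g H₂O ÷ 18.015 g/mol = 0.029775 mol
Divide by the smallest (0.017017 mol): C 1.000, H 1.750
Multiplying each by 4 gives whole numbers: C 4.00, H 7.00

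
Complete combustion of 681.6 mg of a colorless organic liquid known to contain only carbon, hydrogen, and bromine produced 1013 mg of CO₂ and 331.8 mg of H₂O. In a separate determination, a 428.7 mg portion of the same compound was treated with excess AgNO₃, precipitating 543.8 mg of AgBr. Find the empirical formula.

C5H8Br

mol C = 1.013 g CO₂ ÷ 44.009 g/mol = 0.023018 mol
mol H = 2 × 0.3318 g H₂O ÷ 18.015 g/mol = 0.036836 mol
From the AgBr data: mol Br per gram of compound = (0.5438 ÷ 187.772) ÷ 0.4287 = 0.0067555 mol/g, so in the 0.6816 g combustion sample mol Br = 0.0046045 mol
Divide by the smallest (0.0046045 mol): C 4.999, H 8.000, Br 1.000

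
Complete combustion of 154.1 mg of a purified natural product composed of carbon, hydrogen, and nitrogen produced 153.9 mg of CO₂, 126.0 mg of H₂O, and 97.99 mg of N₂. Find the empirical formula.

mol C = 0.1539 g CO₂ ÷ 44.009 g/mol = 0.0034970 mol
mol H = 2 × 0.1260 g H₂O ÷ 18.015 g/mol = 0.013988 mol
mol N = 2 × 0.09799 g N₂ ÷ 28.014 g/mol = 0.0069958 mol
Divide by the smallest (0.0034970 mol): C 1.000, H 4.000, N 2.001

CH4N2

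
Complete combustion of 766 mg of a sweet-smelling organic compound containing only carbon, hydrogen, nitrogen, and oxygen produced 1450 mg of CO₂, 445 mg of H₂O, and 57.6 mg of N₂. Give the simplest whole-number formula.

mol C = 1.45 g CO₂ ÷ 44.009 g/mol = 0.03295 mol
mol H = 2 × 0.445 g H₂O ÷ 18.015 g/mol = 0.04940 mol
mol N = 2 × 0.0576 g N₂ ÷ 28.014 g/mol = 0.004112 mol
mass O = 0.766 − (0.3957 + 0.04980 + 0.05760) = 0.2629 g → mol O = 0.2629 ÷ 15.999 = 0.01643 mol
Divide by the smallest (0.004112 mol): C 8.012, H 12.014, N 1.000, O 3.995

C8H12NO4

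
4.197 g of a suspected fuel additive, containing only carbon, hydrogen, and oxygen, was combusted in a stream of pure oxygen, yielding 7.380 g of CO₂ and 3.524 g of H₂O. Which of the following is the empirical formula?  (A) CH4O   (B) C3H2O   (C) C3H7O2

mol C = 7.380 g CO₂ ÷ 44.009 g/mol = 0.16769 mol
mol H = 2 × 3.524 g H₂O ÷ 18.015 g/mol = 0.39123 mol
mass O = 4.197 − (2.0142 + 0.39436) = 1.7885 g → mol O = 1.7885 ÷ 15.999 = 0.11179 mol
Divide by the smallest (0.11179 mol): C 1.500, H 3.500, O 1.000
Multiplying each by 2 gives whole numbers: C 3.00, H 7.00, O 2.00

(C) C3H7O2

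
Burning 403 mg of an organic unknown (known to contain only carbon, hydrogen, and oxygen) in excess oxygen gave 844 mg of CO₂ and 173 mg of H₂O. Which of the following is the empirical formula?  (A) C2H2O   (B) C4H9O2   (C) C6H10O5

mol C = 0.844 g CO₂ ÷ 44.009 g/mol = 0.01918 mol
mol H = 2 × 0.173 g H₂O ÷ 18.015 g/mol = 0.01921 mol
mass O = 0.403 − (0.2303 + 0.01936) = 0.1533 g → mol O = 0.1533 ÷ 15.999 = 0.009582 mol
Divide by the smallest (0.009582 mol): C 2.002, H 2.005, O 1.000

(A) C2H2O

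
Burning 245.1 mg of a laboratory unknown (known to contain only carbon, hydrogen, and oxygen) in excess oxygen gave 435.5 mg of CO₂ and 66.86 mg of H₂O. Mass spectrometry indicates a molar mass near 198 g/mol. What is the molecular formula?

C8H6O6

mol C = 0.4355 g CO₂ ÷ 44.009 g/mol = 0.0098957 mol
mol H = 2 × 0.06686 g H₂O ÷ 18.015 g/mol = 0.0074227 mol
mass O = 0.2451 − (0.11886 + 0.0074821) = 0.11876 g → mol O = 0.11876 ÷ 15.999 = 0.0074230 mol
Divide by the smallest (0.0074227 mol): C 1.333, H 1.000, O 1.000
Multiplying each by 3 gives whole numbers: C 4.00, H 3.00, O 3.00
Empirical formula: C4H3O3
Empirical-formula mass = 99.06 g/mol; 198 ÷ 99.06 ≈ 2, so the molecular formula is C8H6O6.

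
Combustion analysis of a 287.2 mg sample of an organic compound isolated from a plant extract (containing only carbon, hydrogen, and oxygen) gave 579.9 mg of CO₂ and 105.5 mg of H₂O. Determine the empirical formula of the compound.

mol C = 0.5799 g CO₂ ÷ 44.009 g/mol = 0.013177 mol
mol H = 2 × 0.1055 g H₂O ÷ 18.015 g/mol = 0.011712 mol
mass O = 0.2872 − (0.15827 + 0.011806) = 0.11713 g → mol O = 0.11713 ÷ 15.999 = 0.0073209 mol
Divide by the smallest (0.0073209 mol): C 1.800, H 1.600, O 1.000
Multiplying each by 5 gives whole numbers: C 9.00, H 8.00, O 5.00

C9H8O5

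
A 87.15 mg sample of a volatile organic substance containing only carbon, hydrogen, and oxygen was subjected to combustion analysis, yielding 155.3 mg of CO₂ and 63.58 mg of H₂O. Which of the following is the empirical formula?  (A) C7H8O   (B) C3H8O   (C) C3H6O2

mol C = 0.1553 g CO₂ ÷ 44.009 g/mol = 0.0035288 mol
mol H = 2 × 0.06358 g H₂O ÷ 18.015 g/mol = 0.0070586 mol
mass O = 0.08715 − (0.042385 + 0.0071150) = 0.037650 g → mol O = 0.037650 ÷ 15.999 = 0.0023533 mol
Divide by the smallest (0.0023533 mol): C 1.500, H 2.999, O 1.000
Multiplying each by 2 gives whole numbers: C 3.00, H 6.00, O 2.00

(C) C3H6O2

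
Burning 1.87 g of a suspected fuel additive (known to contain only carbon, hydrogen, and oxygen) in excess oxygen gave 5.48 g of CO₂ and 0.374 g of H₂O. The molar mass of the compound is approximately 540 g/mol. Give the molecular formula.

C36H12O6

mol C = 5.48 g CO₂ ÷ 44.009 g/mol = 0.1245 mol
mol H = 2 × 0.374 g H₂O ÷ 18.015 g/mol = 0.04152 mol
mass O = 1.87 − (1.496 + 0.04185) = 0.3325 g → mol O = 0.3325 ÷ 15.999 = 0.02078 mol
Divide by the smallest (0.02078 mol): C 5.991, H 1.998, O 1.000
Empirical formula: C6H2O
Empirical-formula mass = 90.08 g/mol; 540 ÷ 90.08 ≈ 6, so the molecular formula is C36H12O6.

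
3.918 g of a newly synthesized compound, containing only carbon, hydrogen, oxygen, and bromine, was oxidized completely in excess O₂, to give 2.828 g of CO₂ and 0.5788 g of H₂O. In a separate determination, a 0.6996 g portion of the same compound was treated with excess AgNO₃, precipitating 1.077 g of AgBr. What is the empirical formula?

C2H2BrO

mol C = 2.828 g CO₂ ÷ 44.009 g/mol = 0.064260 mol
mol H = 2 × 0.5788 g H₂O ÷ 18.015 g/mol = 0.064258 mol
From the AgBr data: mol Br per gram of compound = (1.077 ÷ 187.772) ÷ 0.6996 = 0.0081985 mol/g, so in the 3.918 g combustion sample mol Br = 0.032122 mol
mass O = 3.918 − (0.77182 + 0.064772 + 2.5667) = 0.51475 g → mol O = 0.51475 ÷ 15.999 = 0.032174 mol
Divide by the smallest (0.032122 mol): C 2.000, H 2.000, Br 1.000, O 1.002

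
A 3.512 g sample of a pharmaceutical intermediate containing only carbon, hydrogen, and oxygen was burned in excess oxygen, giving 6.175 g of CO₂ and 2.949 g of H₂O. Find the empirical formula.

C3H7O2

mol C = 6.175 g CO₂ ÷ 44.009 g/mol = 0.14031 mol
mol H = 2 × 2.949 g H₂O ÷ 18.015 g/mol = 0.32739 mol
mass O = 3.512 − (1.6853 + 0.33001) = 1.4967 g → mol O = 1.4967 ÷ 15.999 = 0.093549 mol
Divide by the smallest (0.093549 mol): C 1.500, H 3.500, O 1.000
Multiplying each by 2 gives whole numbers: C 3.00, H 7.00, O 2.00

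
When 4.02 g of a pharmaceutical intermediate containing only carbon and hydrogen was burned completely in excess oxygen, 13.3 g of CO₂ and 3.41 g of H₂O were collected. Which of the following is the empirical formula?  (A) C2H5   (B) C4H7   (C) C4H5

mol C = 13.3 g CO₂ ÷ 44.009 g/mol = 0.3022 mol
mol H = 2 × 3.41 g H₂O ÷ 18.015 g/mol = 0.3786 mol
Divide by the smallest (0.3022 mol): C 1.000, H 1.253
Multiplying each by 4 gives whole numbers: C 4.00, H 5.01

(C) C4H5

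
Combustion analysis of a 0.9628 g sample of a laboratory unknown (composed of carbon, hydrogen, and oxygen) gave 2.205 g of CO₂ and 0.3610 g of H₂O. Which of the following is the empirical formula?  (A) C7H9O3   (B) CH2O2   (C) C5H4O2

(C) C5H4O2

mol C = 2.205 g CO₂ ÷ 44.009 g/mol = 0.050103 mol
mol H = 2 × 0.3610 g H₂O ÷ 18.015 g/mol = 0.040078 mol
mass O = 0.9628 − (0.60179 + 0.040398) = 0.32061 g → mol O = 0.32061 ÷ 15.999 = 0.020039 mol
Divide by the smallest (0.020039 mol): C 2.500, H 2.000, O 1.000
Multiplying each by 2 gives whole numbers: C 5.00, H 4.00, O 2.00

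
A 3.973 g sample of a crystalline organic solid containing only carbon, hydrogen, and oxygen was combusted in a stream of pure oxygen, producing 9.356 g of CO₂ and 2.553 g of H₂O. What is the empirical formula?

mol C = 9.356 g CO₂ ÷ 44.009 g/mol = 0.21259 mol
mol H = 2 × 2.553 g H₂O ÷ 18.015 g/mol = 0.28343 mol
mass O = 3.973 − (2.5535 + 0.28570) = 1.1338 g → mol O = 1.1338 ÷ 15.999 = 0.070870 mol
Divide by the smallest (0.070870 mol): C 3.000, H 3.999, O 1.000

C3H4O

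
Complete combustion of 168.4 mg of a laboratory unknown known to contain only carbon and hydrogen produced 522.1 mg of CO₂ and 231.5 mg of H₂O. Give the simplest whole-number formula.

C6H13

mol C = 0.5221 g CO₂ ÷ 44.009 g/mol = 0.011863 mol
mol H = 2 × 0.2315 g H₂O ÷ 18.015 g/mol = 0.025701 mol
Divide by the smallest (0.011863 mol): C 1.000, H 2.166
Multiplying each by 6 gives whole numbers: C 6.00, H 13.00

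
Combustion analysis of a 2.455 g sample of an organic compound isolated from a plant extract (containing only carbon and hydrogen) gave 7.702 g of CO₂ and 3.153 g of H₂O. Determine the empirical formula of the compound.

CH2

mol C = 7.702 g CO₂ ÷ 44.009 g/mol = 0.17501 mol
mol H = 2 × 3.153 g H₂O ÷ 18.015 g/mol = 0.35004 mol
Divide by the smallest (0.17501 mol): C 1.000, H 2.000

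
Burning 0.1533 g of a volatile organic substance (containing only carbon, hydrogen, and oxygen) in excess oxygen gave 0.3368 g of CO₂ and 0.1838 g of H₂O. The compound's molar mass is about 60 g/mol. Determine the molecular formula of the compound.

mol C = 0.3368 g CO₂ ÷ 44.009 g/mol = 0.0076530 mol
mol H = 2 × 0.1838 g H₂O ÷ 18.015 g/mol = 0.020405 mol
mass O = 0.1533 − (0.091920 + 0.020568) = 0.040812 g → mol O = 0.040812 ÷ 15.999 = 0.0025509 mol
Divide by the smallest (0.0025509 mol): C 3.000, H 7.999, O 1.000
Empirical formula: C3H8O
Empirical-formula mass = 60.10 g/mol; 60 ÷ 60.10 ≈ 1, so the molecular formula is C3H8O.

C3H8O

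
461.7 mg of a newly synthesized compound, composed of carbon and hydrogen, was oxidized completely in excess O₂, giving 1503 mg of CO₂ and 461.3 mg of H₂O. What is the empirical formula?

mol C = 1.503 g CO₂ ÷ 44.009 g/mol = 0.034152 mol
mol H = 2 × 0.4613 g H₂O ÷ 18.015 g/mol = 0.051213 mol
Divide by the smallest (0.034152 mol): C 1.000, H 1.500
Multiplying each by 2 gives whole numbers: C 2.00, H 3.00

C2H3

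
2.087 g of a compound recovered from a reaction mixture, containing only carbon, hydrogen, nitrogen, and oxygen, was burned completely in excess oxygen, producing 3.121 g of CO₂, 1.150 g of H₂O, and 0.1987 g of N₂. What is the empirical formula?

C5H9NO4

mol C = 3.121 g CO₂ ÷ 44.009 g/mol = 0.070917 mol
mol H = 2 × 1.150 g H₂O ÷ 18.015 g/mol = 0.12767 mol
mol N = 2 × 0.1987 g N₂ ÷ 28.014 g/mol = 0.014186 mol
mass O = 2.087 − (0.85179 + 0.12869 + 0.19870) = 0.90782 g → mol O = 0.90782 ÷ 15.999 = 0.056742 mol
Divide by the smallest (0.014186 mol): C 4.999, H 9.000, N 1.000, O 4.000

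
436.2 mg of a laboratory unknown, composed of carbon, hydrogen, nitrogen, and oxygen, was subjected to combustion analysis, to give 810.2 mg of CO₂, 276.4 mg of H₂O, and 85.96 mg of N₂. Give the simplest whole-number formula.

mol C = 0.8102 g CO₂ ÷ 44.009 g/mol = 0.018410 mol
mol H = 2 × 0.2764 g H₂O ÷ 18.015 g/mol = 0.030686 mol
mol N = 2 × 0.08596 g N₂ ÷ 28.014 g/mol = 0.0061369 mol
mass O = 0.4362 − (0.22112 + 0.030931 + 0.085960) = 0.098188 g → mol O = 0.098188 ÷ 15.999 = 0.0061371 mol
Divide by the smallest (0.0061369 mol): C 3.000, H 5.000, N 1.000, O 1.000

C3H5NO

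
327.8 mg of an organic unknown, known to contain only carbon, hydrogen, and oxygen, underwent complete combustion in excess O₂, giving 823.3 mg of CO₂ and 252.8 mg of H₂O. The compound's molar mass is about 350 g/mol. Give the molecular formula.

C20H30O5

mol C = 0.8233 g CO₂ ÷ 44.009 g/mol = 0.018708 mol
mol H = 2 × 0.2528 g H₂O ÷ 18.015 g/mol = 0.028066 mol
mass O = 0.3278 − (0.22470 + 0.028290) = 0.074814 g → mol O = 0.074814 ÷ 15.999 = 0.0046762 mol
Divide by the smallest (0.0046762 mol): C 4.001, H 6.002, O 1.000
Empirical formula: C4H6O
Empirical-formula mass = 70.09 g/mol; 350 ÷ 70.09 ≈ 5, so the molecular formula is C20H30O5.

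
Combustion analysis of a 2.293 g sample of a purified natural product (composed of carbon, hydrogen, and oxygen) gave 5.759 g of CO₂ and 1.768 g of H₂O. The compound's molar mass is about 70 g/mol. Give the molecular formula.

C4H6O

mol C = 5.759 g CO₂ ÷ 44.009 g/mol = 0.13086 mol
mol H = 2 × 1.768 g H₂O ÷ 18.015 g/mol = 0.19628 mol
mass O = 2.293 − (1.5718 + 0.19785) = 0.52339 g → mol O = 0.52339 ÷ 15.999 = 0.032714 mol
Divide by the smallest (0.032714 mol): C 4.000, H 6.000, O 1.000
Empirical formula: C4H6O
Empirical-formula mass = 70.09 g/mol; 70 ÷ 70.09 ≈ 1, so the molecular formula is C4H6O.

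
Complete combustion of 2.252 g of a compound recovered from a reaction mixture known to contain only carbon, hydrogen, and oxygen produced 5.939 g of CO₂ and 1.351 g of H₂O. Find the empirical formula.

mol C = 5.939 g CO₂ ÷ 44.009 g/mol = 0.13495 mol
mol H = 2 × 1.351 g H₂O ÷ 18.015 g/mol = 0.14999 mol
mass O = 2.252 − (1.6209 + 0.15119) = 0.47993 g → mol O = 0.47993 ÷ 15.999 = 0.029998 mol
Divide by the smallest (0.029998 mol): C 4.499, H 5.000, O 1.000
Multiplying each by 2 gives whole numbers: C 9.00, H 10.00, O 2.00

C9H10O2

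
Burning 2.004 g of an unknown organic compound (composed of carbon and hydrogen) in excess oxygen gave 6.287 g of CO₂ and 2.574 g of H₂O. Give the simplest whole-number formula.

CH2

mol C = 6.287 g CO₂ ÷ 44.009 g/mol = 0.14286 mol
mol H = 2 × 2.574 g H₂O ÷ 18.015 g/mol = 0.28576 mol
Divide by the smallest (0.14286 mol): C 1.000, H 2.000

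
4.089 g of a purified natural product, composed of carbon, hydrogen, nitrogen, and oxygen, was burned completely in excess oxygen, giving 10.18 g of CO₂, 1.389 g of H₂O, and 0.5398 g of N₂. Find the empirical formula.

C6H4NO

mol C = 10.18 g CO₂ ÷ 44.009 g/mol = 0.23132 mol
mol H = 2 × 1.389 g H₂O ÷ 18.015 g/mol = 0.15420 mol
mol N = 2 × 0.5398 g N₂ ÷ 28.014 g/mol = 0.038538 mol
mass O = 4.089 − (2.7783 + 0.15544 + 0.53980) = 0.61542 g → mol O = 0.61542 ÷ 15.999 = 0.038466 mol
Divide by the smallest (0.038466 mol): C 6.013, H 4.009, N 1.002, O 1.000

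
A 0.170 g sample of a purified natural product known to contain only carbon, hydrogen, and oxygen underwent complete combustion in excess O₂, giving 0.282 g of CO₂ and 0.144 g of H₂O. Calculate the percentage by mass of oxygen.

mol C = 0.282 g CO₂ ÷ 44.009 g/mol = 0.006408 mol
mol H = 2 × 0.144 g H₂O ÷ 18.015 g/mol = 0.01599 mol
mass O = 0.170 − (0.07696 + 0.01611) = 0.07692 g → mol O = 0.07692 ÷ 15.999 = 0.004808 mol
mass % O = 0.07692 g ÷ 0.170 g × 100%

45.2%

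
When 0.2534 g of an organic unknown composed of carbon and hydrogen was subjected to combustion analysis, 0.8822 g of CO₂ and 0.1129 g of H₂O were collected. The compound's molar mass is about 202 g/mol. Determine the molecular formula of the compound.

C16H10

mol C = 0.8822 g CO₂ ÷ 44.009 g/mol = 0.020046 mol
mol H = 2 × 0.1129 g H₂O ÷ 18.015 g/mol = 0.012534 mol
Divide by the smallest (0.012534 mol): C 1.599, H 1.000
Multiplying each by 5 gives whole numbers: C 8.00, H 5.00
Empirical formula: C8H5
Empirical-formula mass = 101.13 g/mol; 202 ÷ 101.13 ≈ 2, so the molecular formula is C16H10.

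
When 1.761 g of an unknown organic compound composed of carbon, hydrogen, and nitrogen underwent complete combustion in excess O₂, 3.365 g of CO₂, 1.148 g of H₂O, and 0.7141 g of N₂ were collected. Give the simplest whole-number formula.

C3H5N2

mol C = 3.365 g CO₂ ÷ 44.009 g/mol = 0.076462 mol
mol H = 2 × 1.148 g H₂O ÷ 18.015 g/mol = 0.12745 mol
mol N = 2 × 0.7141 g N₂ ÷ 28.014 g/mol = 0.050982 mol
Divide by the smallest (0.050982 mol): C 1.500, H 2.500, N 1.000
Multiplying each by 2 gives whole numbers: C 3.00, H 5.00, N 2.00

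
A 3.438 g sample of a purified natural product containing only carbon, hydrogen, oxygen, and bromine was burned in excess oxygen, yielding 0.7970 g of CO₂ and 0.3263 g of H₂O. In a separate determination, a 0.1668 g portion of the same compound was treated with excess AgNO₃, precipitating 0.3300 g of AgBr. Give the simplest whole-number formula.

CH2Br2O

mol C = 0.7970 g CO₂ ÷ 44.009 g/mol = 0.018110 mol
mol H = 2 × 0.3263 g H₂O ÷ 18.015 g/mol = 0.036225 mol
From the AgBr data: mol Br per gram of compound = (0.3300 ÷ 187.772) ÷ 0.1668 = 0.010536 mol/g, so in the 3.438 g combustion sample mol Br = 0.036224 mol
mass O = 3.438 − (0.21752 + 0.036515 + 2.8944) = 0.28955 g → mol O = 0.28955 ÷ 15.999 = 0.018098 mol
Divide by the smallest (0.018098 mol): C 1.001, H 2.002, Br 2.002, O 1.000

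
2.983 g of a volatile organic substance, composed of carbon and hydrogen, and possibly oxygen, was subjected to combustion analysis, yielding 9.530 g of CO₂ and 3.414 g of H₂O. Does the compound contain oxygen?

mol C = 9.530 g CO₂ ÷ 44.009 g/mol = 0.21655 mol
mol H = 2 × 3.414 g H₂O ÷ 18.015 g/mol = 0.37902 mol
C and H together account for 2.9830 g — essentially the entire 2.983 g sample — so the compound contains no oxygen.

no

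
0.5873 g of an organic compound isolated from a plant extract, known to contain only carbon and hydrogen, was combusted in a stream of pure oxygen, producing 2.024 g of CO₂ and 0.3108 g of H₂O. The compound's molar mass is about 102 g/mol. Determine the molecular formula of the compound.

C8H6

mol C = 2.024 g CO₂ ÷ 44.009 g/mol = 0.045991 mol
mol H = 2 × 0.3108 g H₂O ÷ 18.015 g/mol = 0.034505 mol
Divide by the smallest (0.034505 mol): C 1.333, H 1.000
Multiplying each by 3 gives whole numbers: C 4.00, H 3.00
Empirical formula: C4H3
Empirical-formula mass = 51.07 g/mol; 102 ÷ 51.07 ≈ 2, so the molecular formula is C8H6.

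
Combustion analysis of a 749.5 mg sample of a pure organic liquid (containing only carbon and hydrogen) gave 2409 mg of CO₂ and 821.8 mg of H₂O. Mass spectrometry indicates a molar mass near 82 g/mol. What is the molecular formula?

C6H10

mol C = 2.409 g CO₂ ÷ 44.009 g/mol = 0.054739 mol
mol H = 2 × 0.8218 g H₂O ÷ 18.015 g/mol = 0.091235 mol
Divide by the smallest (0.054739 mol): C 1.000, H 1.667
Multiplying each by 3 gives whole numbers: C 3.00, H 5.00
Empirical formula: C3H5
Empirical-formula mass = 41.07 g/mol; 82 ÷ 41.07 ≈ 2, so the molecular formula is C6H10.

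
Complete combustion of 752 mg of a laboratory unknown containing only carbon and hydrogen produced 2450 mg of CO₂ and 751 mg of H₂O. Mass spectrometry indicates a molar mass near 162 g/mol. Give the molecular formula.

mol C = 2.45 g CO₂ ÷ 44.009 g/mol = 0.05567 mol
mol H = 2 × 0.751 g H₂O ÷ 18.015 g/mol = 0.08337 mol
Divide by the smallest (0.05567 mol): C 1.000, H 1.498
Multiplying each by 2 gives whole numbers: C 2.00, H 3.00
Empirical formula: C2H3
Empirical-formula mass = 27.05 g/mol; 162 ÷ 27.05 ≈ 6, so the molecular formula is C12H18.

C12H18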